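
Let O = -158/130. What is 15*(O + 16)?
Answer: 2883/13 ≈ 221.77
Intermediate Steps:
O = -79/65 (O = -158*1/130 = -79/65 ≈ -1.2154)
15*(O + 16) = 15*(-79/65 + 16) = 15*(961/65) = 2883/13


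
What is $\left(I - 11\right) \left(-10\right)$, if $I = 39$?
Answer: $-280$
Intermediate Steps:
$\left(I - 11\right) \left(-10\right) = \left(39 - 11\right) \left(-10\right) = 28 \left(-10\right) = -280$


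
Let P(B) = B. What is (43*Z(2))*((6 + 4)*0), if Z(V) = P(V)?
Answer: 0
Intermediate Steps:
Z(V) = V
(43*Z(2))*((6 + 4)*0) = (43*2)*((6 + 4)*0) = 86*(10*0) = 86*0 = 0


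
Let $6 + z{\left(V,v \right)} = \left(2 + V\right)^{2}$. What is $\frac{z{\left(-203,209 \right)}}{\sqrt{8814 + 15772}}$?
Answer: $\frac{40395 \sqrt{24586}}{24586} \approx 257.62$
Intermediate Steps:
$z{\left(V,v \right)} = -6 + \left(2 + V\right)^{2}$
$\frac{z{\left(-203,209 \right)}}{\sqrt{8814 + 15772}} = \frac{-6 + \left(2 - 203\right)^{2}}{\sqrt{8814 + 15772}} = \frac{-6 + \left(-201\right)^{2}}{\sqrt{24586}} = \left(-6 + 40401\right) \frac{\sqrt{24586}}{24586} = 40395 \frac{\sqrt{24586}}{24586} = \frac{40395 \sqrt{24586}}{24586}$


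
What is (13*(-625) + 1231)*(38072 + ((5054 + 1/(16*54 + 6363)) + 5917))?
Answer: -271496261692/803 ≈ -3.3810e+8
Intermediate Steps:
(13*(-625) + 1231)*(38072 + ((5054 + 1/(16*54 + 6363)) + 5917)) = (-8125 + 1231)*(38072 + ((5054 + 1/(864 + 6363)) + 5917)) = -6894*(38072 + ((5054 + 1/7227) + 5917)) = -6894*(38072 + (36525259/7227 + 5917)) = -6894*(38072 + 79287418/7227) = -6894*354433762/7227 = -271496261692/803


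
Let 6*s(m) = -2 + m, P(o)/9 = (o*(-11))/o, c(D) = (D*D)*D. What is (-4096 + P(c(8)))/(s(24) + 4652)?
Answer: -12585/13967 ≈ -0.90105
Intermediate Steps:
c(D) = D**3 (c(D) = D**2*D = D**3)
P(o) = -99 (P(o) = 9*((o*(-11))/o) = 9*((-11*o)/o) = 9*(-11) = -99)
s(m) = -1/3 + m/6 (s(m) = (-2 + m)/6 = -1/3 + m/6)
(-4096 + P(c(8)))/(s(24) + 4652) = (-4096 - 99)/((-1/3 + (1/6)*24) + 4652) = -4195/((-1/3 + 4) + 4652) = -4195/(11/3 + 4652) = -4195/13967/3 = -4195*3/13967 = -12585/13967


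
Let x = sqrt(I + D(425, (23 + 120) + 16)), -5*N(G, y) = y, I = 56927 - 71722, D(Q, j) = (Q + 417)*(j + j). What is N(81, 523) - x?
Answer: -523/5 - sqrt(252961) ≈ -607.55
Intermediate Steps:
D(Q, j) = 2*j*(417 + Q) (D(Q, j) = (417 + Q)*(2*j) = 2*j*(417 + Q))
I = -14795
N(G, y) = -y/5
x = sqrt(252961) (x = sqrt(-14795 + 2*((23 + 120) + 16)*(417 + 425)) = sqrt(-14795 + 2*(143 + 16)*842) = sqrt(-14795 + 2*159*842) = sqrt(-14795 + 267756) = sqrt(252961) ≈ 502.95)
N(81, 523) - x = -1/5*523 - sqrt(252961) = -523/5 - sqrt(252961)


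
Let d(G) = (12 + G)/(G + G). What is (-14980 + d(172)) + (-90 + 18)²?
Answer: -421205/43 ≈ -9795.5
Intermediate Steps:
d(G) = (12 + G)/(2*G) (d(G) = (12 + G)/((2*G)) = (12 + G)*(1/(2*G)) = (12 + G)/(2*G))
(-14980 + d(172)) + (-90 + 18)² = (-14980 + (½)*(12 + 172)/172) + (-90 + 18)² = (-14980 + (½)*(1/172)*184) + (-72)² = (-14980 + 23/43) + 5184 = -644117/43 + 5184 = -421205/43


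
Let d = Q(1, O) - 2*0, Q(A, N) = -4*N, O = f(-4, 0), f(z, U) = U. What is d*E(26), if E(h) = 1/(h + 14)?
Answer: 0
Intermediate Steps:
O = 0
E(h) = 1/(14 + h)
d = 0 (d = -4*0 - 2*0 = 0 + 0 = 0)
d*E(26) = 0/(14 + 26) = 0/40 = 0*(1/40) = 0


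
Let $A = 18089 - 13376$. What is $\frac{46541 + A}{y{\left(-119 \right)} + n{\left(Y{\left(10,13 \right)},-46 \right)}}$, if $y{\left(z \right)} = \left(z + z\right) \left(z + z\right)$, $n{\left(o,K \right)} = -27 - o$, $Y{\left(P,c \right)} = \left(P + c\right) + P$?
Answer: $\frac{25627}{28292} \approx 0.9058$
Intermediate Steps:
$Y{\left(P,c \right)} = c + 2 P$
$y{\left(z \right)} = 4 z^{2}$ ($y{\left(z \right)} = 2 z 2 z = 4 z^{2}$)
$A = 4713$ ($A = 18089 - 13376 = 4713$)
$\frac{46541 + A}{y{\left(-119 \right)} + n{\left(Y{\left(10,13 \right)},-46 \right)}} = \frac{46541 + 4713}{4 \left(-119\right)^{2} - \left(40 + 20\right)} = \frac{51254}{4 \cdot 14161 - 60} = \frac{51254}{56644 - 60} = \frac{51254}{56584} = 51254 \cdot \frac{1}{56584} = \frac{25627}{28292}$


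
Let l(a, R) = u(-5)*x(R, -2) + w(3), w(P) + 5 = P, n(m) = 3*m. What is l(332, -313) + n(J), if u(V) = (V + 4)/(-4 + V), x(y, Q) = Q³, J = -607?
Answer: -16415/9 ≈ -1823.9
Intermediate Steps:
w(P) = -5 + P
u(V) = (4 + V)/(-4 + V)
l(a, R) = -26/9 (l(a, R) = ((4 - 5)/(-4 - 5))*(-2)³ + (-5 + 3) = (-1/(-9))*(-8) - 2 = -⅑*(-1)*(-8) - 2 = (⅑)*(-8) - 2 = -8/9 - 2 = -26/9)
l(332, -313) + n(J) = -26/9 + 3*(-607) = -26/9 - 1821 = -16415/9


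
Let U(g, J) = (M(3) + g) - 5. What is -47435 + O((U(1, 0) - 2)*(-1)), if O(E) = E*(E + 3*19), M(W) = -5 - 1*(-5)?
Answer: -47057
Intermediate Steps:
M(W) = 0 (M(W) = -5 + 5 = 0)
U(g, J) = -5 + g (U(g, J) = (0 + g) - 5 = g - 5 = -5 + g)
O(E) = E*(57 + E) (O(E) = E*(E + 57) = E*(57 + E))
-47435 + O((U(1, 0) - 2)*(-1)) = -47435 + (((-5 + 1) - 2)*(-1))*(57 + ((-5 + 1) - 2)*(-1)) = -47435 + ((-4 - 2)*(-1))*(57 + (-4 - 2)*(-1)) = -47435 + (-6*(-1))*(57 - 6*(-1)) = -47435 + 6*(57 + 6) = -47435 + 6*63 = -47435 + 378 = -47057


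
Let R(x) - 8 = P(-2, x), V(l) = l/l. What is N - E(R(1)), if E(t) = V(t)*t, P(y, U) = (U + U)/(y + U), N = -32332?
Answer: -32338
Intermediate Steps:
V(l) = 1
P(y, U) = 2*U/(U + y) (P(y, U) = (2*U)/(U + y) = 2*U/(U + y))
R(x) = 8 + 2*x/(-2 + x) (R(x) = 8 + 2*x/(x - 2) = 8 + 2*x/(-2 + x))
E(t) = t (E(t) = 1*t = t)
N - E(R(1)) = -32332 - 2*(-8 + 5*1)/(-2 + 1) = -32332 - 2*(-8 + 5)/(-1) = -32332 - 2*(-1)*(-3) = -32332 - 1*6 = -32332 - 6 = -32338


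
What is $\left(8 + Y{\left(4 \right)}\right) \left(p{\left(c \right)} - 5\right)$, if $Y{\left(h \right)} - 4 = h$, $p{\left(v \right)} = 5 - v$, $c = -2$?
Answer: $32$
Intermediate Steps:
$Y{\left(h \right)} = 4 + h$
$\left(8 + Y{\left(4 \right)}\right) \left(p{\left(c \right)} - 5\right) = \left(8 + \left(4 + 4\right)\right) \left(\left(5 - -2\right) - 5\right) = \left(8 + 8\right) \left(\left(5 + 2\right) - 5\right) = 16 \left(7 - 5\right) = 16 \cdot 2 = 32$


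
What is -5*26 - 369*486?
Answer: -179464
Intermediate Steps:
-5*26 - 369*486 = -130 - 179334 = -179464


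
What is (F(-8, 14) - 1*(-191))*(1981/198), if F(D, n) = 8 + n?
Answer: 140651/66 ≈ 2131.1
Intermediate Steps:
(F(-8, 14) - 1*(-191))*(1981/198) = ((8 + 14) - 1*(-191))*(1981/198) = (22 + 191)*(1981*(1/198)) = 213*(1981/198) = 140651/66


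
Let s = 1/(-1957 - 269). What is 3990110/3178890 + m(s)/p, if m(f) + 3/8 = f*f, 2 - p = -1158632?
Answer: 509059833905769767/405564165568690128 ≈ 1.2552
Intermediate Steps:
p = 1158634 (p = 2 - 1*(-1158632) = 2 + 1158632 = 1158634)
s = -1/2226 (s = 1/(-2226) = -1/2226 ≈ -0.00044924)
m(f) = -3/8 + f**2 (m(f) = -3/8 + f*f = -3/8 + f**2)
3990110/3178890 + m(s)/p = 3990110/3178890 + (-3/8 + (-1/2226)**2)/1158634 = 3990110*(1/3178890) + (-3/8 + 1/4955076)*(1/1158634) = 399011/317889 - 3716305/9910152*1/1158634 = 399011/317889 - 3716305/11482239052368 = 509059833905769767/405564165568690128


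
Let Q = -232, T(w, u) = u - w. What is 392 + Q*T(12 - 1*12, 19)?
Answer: -4016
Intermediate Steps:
392 + Q*T(12 - 1*12, 19) = 392 - 232*(19 - (12 - 1*12)) = 392 - 232*(19 - (12 - 12)) = 392 - 232*(19 - 1*0) = 392 - 232*(19 + 0) = 392 - 232*19 = 392 - 4408 = -4016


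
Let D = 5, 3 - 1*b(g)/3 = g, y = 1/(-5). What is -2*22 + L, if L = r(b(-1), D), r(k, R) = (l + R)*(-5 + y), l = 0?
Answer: -70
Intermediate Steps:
y = -⅕ (y = 1*(-⅕) = -⅕ ≈ -0.20000)
b(g) = 9 - 3*g
r(k, R) = -26*R/5 (r(k, R) = (0 + R)*(-5 - ⅕) = R*(-26/5) = -26*R/5)
L = -26 (L = -26/5*5 = -26)
-2*22 + L = -2*22 - 26 = -44 - 26 = -70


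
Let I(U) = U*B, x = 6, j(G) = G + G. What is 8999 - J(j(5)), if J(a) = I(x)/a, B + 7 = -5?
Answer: 45031/5 ≈ 9006.2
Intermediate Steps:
B = -12 (B = -7 - 5 = -12)
j(G) = 2*G
I(U) = -12*U (I(U) = U*(-12) = -12*U)
J(a) = -72/a (J(a) = (-12*6)/a = -72/a)
8999 - J(j(5)) = 8999 - (-72)/(2*5) = 8999 - (-72)/10 = 8999 - 1*(-36/5) = 8999 + 36/5 = 45031/5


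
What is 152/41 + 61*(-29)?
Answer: -72377/41 ≈ -1765.3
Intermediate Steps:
152/41 + 61*(-29) = 152*(1/41) - 1769 = 152/41 - 1769 = -72377/41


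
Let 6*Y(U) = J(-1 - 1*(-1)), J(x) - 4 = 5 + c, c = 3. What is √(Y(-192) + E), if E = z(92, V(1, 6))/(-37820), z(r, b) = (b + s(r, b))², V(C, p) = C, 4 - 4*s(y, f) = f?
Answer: √11442355905/75640 ≈ 1.4142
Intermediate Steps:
s(y, f) = 1 - f/4
z(r, b) = (1 + 3*b/4)² (z(r, b) = (b + (1 - b/4))² = (1 + 3*b/4)²)
J(x) = 12 (J(x) = 4 + (5 + 3) = 4 + 8 = 12)
Y(U) = 2 (Y(U) = (⅙)*12 = 2)
E = -49/605120 (E = ((4 + 3*1)²/16)/(-37820) = ((4 + 3)²/16)*(-1/37820) = ((1/16)*7²)*(-1/37820) = ((1/16)*49)*(-1/37820) = (49/16)*(-1/37820) = -49/605120 ≈ -8.0976e-5)
√(Y(-192) + E) = √(2 - 49/605120) = √(1210191/605120) = √11442355905/75640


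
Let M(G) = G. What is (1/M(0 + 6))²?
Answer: 1/36 ≈ 0.027778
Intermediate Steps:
(1/M(0 + 6))² = (1/(0 + 6))² = (1/6)² = (⅙)² = 1/36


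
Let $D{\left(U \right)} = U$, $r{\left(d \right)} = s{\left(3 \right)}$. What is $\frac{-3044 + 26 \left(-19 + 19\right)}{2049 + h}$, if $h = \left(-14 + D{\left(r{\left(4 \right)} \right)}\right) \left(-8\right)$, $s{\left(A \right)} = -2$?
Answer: $- \frac{3044}{2177} \approx -1.3983$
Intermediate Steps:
$r{\left(d \right)} = -2$
$h = 128$ ($h = \left(-14 - 2\right) \left(-8\right) = \left(-16\right) \left(-8\right) = 128$)
$\frac{-3044 + 26 \left(-19 + 19\right)}{2049 + h} = \frac{-3044 + 26 \left(-19 + 19\right)}{2049 + 128} = \frac{-3044 + 26 \cdot 0}{2177} = \left(-3044 + 0\right) \frac{1}{2177} = \left(-3044\right) \frac{1}{2177} = - \frac{3044}{2177}$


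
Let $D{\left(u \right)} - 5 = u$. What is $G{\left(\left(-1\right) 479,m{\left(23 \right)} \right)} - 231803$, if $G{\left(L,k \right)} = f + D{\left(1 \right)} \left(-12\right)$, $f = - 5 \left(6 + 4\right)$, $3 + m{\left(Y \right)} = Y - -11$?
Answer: $-231925$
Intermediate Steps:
$m{\left(Y \right)} = 8 + Y$ ($m{\left(Y \right)} = -3 + \left(Y - -11\right) = -3 + \left(Y + 11\right) = -3 + \left(11 + Y\right) = 8 + Y$)
$D{\left(u \right)} = 5 + u$
$f = -50$ ($f = \left(-5\right) 10 = -50$)
$G{\left(L,k \right)} = -122$ ($G{\left(L,k \right)} = -50 + \left(5 + 1\right) \left(-12\right) = -50 + 6 \left(-12\right) = -50 - 72 = -122$)
$G{\left(\left(-1\right) 479,m{\left(23 \right)} \right)} - 231803 = -122 - 231803 = -231925$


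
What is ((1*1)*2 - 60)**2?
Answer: 3364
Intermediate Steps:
((1*1)*2 - 60)**2 = (1*2 - 60)**2 = (2 - 60)**2 = (-58)**2 = 3364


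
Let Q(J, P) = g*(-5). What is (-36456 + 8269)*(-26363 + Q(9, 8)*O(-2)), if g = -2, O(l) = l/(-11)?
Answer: 8173468951/11 ≈ 7.4304e+8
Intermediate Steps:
O(l) = -l/11 (O(l) = l*(-1/11) = -l/11)
Q(J, P) = 10 (Q(J, P) = -2*(-5) = 10)
(-36456 + 8269)*(-26363 + Q(9, 8)*O(-2)) = (-36456 + 8269)*(-26363 + 10*(-1/11*(-2))) = -28187*(-26363 + 10*(2/11)) = -28187*(-26363 + 20/11) = -28187*(-289973/11) = 8173468951/11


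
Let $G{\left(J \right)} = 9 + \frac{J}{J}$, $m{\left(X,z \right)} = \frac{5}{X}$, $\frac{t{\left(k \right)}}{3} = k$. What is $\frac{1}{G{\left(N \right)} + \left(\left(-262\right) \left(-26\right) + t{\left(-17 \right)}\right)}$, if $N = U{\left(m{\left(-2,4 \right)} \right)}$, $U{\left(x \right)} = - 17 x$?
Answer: $\frac{1}{6771} \approx 0.00014769$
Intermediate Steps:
$t{\left(k \right)} = 3 k$
$N = \frac{85}{2}$ ($N = - 17 \frac{5}{-2} = - 17 \cdot 5 \left(- \frac{1}{2}\right) = \left(-17\right) \left(- \frac{5}{2}\right) = \frac{85}{2} \approx 42.5$)
$G{\left(J \right)} = 10$ ($G{\left(J \right)} = 9 + 1 = 10$)
$\frac{1}{G{\left(N \right)} + \left(\left(-262\right) \left(-26\right) + t{\left(-17 \right)}\right)} = \frac{1}{10 + \left(\left(-262\right) \left(-26\right) + 3 \left(-17\right)\right)} = \frac{1}{10 + \left(6812 - 51\right)} = \frac{1}{10 + 6761} = \frac{1}{6771}$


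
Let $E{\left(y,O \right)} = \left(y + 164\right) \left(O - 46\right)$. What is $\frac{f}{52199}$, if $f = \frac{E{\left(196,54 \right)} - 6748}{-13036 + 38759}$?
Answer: $- \frac{3868}{1342714877} \approx -2.8807 \cdot 10^{-6}$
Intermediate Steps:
$E{\left(y,O \right)} = \left(-46 + O\right) \left(164 + y\right)$ ($E{\left(y,O \right)} = \left(164 + y\right) \left(-46 + O\right) = \left(-46 + O\right) \left(164 + y\right)$)
$f = - \frac{3868}{25723}$ ($f = \frac{\left(-7544 - 9016 + 164 \cdot 54 + 54 \cdot 196\right) - 6748}{-13036 + 38759} = \frac{\left(-7544 - 9016 + 8856 + 10584\right) - 6748}{25723} = \left(2880 - 6748\right) \frac{1}{25723} = \left(-3868\right) \frac{1}{25723} = - \frac{3868}{25723} \approx -0.15037$)
$\frac{f}{52199} = - \frac{3868}{25723 \cdot 52199} = \left(- \frac{3868}{25723}\right) \frac{1}{52199} = - \frac{3868}{1342714877}$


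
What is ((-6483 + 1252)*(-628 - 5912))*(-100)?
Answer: -3421074000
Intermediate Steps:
((-6483 + 1252)*(-628 - 5912))*(-100) = -5231*(-6540)*(-100) = 34210740*(-100) = -3421074000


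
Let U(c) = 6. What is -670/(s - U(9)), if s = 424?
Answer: -335/209 ≈ -1.6029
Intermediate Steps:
-670/(s - U(9)) = -670/(424 - 1*6) = -670/(424 - 6) = -670/418 = -670*1/418 = -335/209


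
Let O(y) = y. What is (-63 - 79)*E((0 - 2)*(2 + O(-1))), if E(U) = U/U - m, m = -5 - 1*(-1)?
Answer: -710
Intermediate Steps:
m = -4 (m = -5 + 1 = -4)
E(U) = 5 (E(U) = U/U - 1*(-4) = 1 + 4 = 5)
(-63 - 79)*E((0 - 2)*(2 + O(-1))) = (-63 - 79)*5 = -142*5 = -710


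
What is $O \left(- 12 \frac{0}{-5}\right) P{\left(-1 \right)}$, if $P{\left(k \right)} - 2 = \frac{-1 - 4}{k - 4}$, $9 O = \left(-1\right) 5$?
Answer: $0$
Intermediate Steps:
$O = - \frac{5}{9}$ ($O = \frac{\left(-1\right) 5}{9} = \frac{1}{9} \left(-5\right) = - \frac{5}{9} \approx -0.55556$)
$P{\left(k \right)} = 2 - \frac{5}{-4 + k}$ ($P{\left(k \right)} = 2 + \frac{-1 - 4}{k - 4} = 2 - \frac{5}{-4 + k}$)
$O \left(- 12 \frac{0}{-5}\right) P{\left(-1 \right)} = - \frac{5 \left(- 12 \frac{0}{-5}\right)}{9} \frac{-13 + 2 \left(-1\right)}{-4 - 1} = - \frac{5 \left(- 12 \cdot 0 \left(- \frac{1}{5}\right)\right)}{9} \frac{-13 - 2}{-5} = - \frac{5 \left(\left(-12\right) 0\right)}{9} \left(\left(- \frac{1}{5}\right) \left(-15\right)\right) = \left(- \frac{5}{9}\right) 0 \cdot 3 = 0 \cdot 3 = 0$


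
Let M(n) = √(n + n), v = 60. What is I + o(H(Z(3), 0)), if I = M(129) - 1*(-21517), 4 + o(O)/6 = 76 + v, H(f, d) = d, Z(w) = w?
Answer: 22309 + √258 ≈ 22325.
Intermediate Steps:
M(n) = √2*√n (M(n) = √(2*n) = √2*√n)
o(O) = 792 (o(O) = -24 + 6*(76 + 60) = -24 + 6*136 = -24 + 816 = 792)
I = 21517 + √258 (I = √2*√129 - 1*(-21517) = √258 + 21517 = 21517 + √258 ≈ 21533.)
I + o(H(Z(3), 0)) = (21517 + √258) + 792 = 22309 + √258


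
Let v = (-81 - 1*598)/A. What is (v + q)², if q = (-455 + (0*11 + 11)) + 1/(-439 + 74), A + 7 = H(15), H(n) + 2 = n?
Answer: 1488890480401/4796100 ≈ 3.1044e+5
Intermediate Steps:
H(n) = -2 + n
A = 6 (A = -7 + (-2 + 15) = -7 + 13 = 6)
q = -162061/365 (q = (-455 + (0 + 11)) + 1/(-365) = (-455 + 11) - 1/365 = -444 - 1/365 = -162061/365 ≈ -444.00)
v = -679/6 (v = (-81 - 1*598)/6 = (-81 - 598)*(⅙) = -679*⅙ = -679/6 ≈ -113.17)
(v + q)² = (-679/6 - 162061/365)² = (-1220201/2190)² = 1488890480401/4796100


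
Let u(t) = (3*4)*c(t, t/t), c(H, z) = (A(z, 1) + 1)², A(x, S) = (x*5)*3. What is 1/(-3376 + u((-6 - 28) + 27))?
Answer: -1/304 ≈ -0.0032895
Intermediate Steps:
A(x, S) = 15*x (A(x, S) = (5*x)*3 = 15*x)
c(H, z) = (1 + 15*z)² (c(H, z) = (15*z + 1)² = (1 + 15*z)²)
u(t) = 3072 (u(t) = (3*4)*(1 + 15*(t/t))² = 12*(1 + 15*1)² = 12*(1 + 15)² = 12*16² = 12*256 = 3072)
1/(-3376 + u((-6 - 28) + 27)) = 1/(-3376 + 3072) = 1/(-304) = -1/304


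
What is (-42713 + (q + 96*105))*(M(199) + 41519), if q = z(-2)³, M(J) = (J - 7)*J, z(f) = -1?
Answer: -2601810918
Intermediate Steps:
M(J) = J*(-7 + J) (M(J) = (-7 + J)*J = J*(-7 + J))
q = -1 (q = (-1)³ = -1)
(-42713 + (q + 96*105))*(M(199) + 41519) = (-42713 + (-1 + 96*105))*(199*(-7 + 199) + 41519) = (-42713 + (-1 + 10080))*(199*192 + 41519) = (-42713 + 10079)*(38208 + 41519) = -32634*79727 = -2601810918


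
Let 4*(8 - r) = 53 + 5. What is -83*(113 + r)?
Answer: -17679/2 ≈ -8839.5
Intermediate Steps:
r = -13/2 (r = 8 - (53 + 5)/4 = 8 - ¼*58 = 8 - 29/2 = -13/2 ≈ -6.5000)
-83*(113 + r) = -83*(113 - 13/2) = -83*213/2 = -17679/2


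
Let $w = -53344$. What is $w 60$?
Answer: $-3200640$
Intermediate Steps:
$w 60 = \left(-53344\right) 60 = -3200640$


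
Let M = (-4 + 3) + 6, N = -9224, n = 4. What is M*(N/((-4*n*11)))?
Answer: 5765/22 ≈ 262.05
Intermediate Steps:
M = 5 (M = -1 + 6 = 5)
M*(N/((-4*n*11))) = 5*(-9224/(-4*4*11)) = 5*(-9224/((-16*11))) = 5*(-9224/(-176)) = 5*(-9224*(-1/176)) = 5*(1153/22) = 5765/22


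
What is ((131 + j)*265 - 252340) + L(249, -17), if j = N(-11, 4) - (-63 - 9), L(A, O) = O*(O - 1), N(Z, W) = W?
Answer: -197179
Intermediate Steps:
L(A, O) = O*(-1 + O)
j = 76 (j = 4 - (-63 - 9) = 4 - 1*(-72) = 4 + 72 = 76)
((131 + j)*265 - 252340) + L(249, -17) = ((131 + 76)*265 - 252340) - 17*(-1 - 17) = (207*265 - 252340) - 17*(-18) = (54855 - 252340) + 306 = -197485 + 306 = -197179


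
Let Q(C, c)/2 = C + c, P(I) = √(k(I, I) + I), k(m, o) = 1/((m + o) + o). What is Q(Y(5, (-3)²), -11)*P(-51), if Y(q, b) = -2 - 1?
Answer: -56*I*√33167/51 ≈ -199.97*I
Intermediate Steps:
k(m, o) = 1/(m + 2*o)
Y(q, b) = -3
P(I) = √(I + 1/(3*I)) (P(I) = √(1/(I + 2*I) + I) = √(1/(3*I) + I) = √(I + 1/(3*I)))
Q(C, c) = 2*C + 2*c (Q(C, c) = 2*(C + c) = 2*C + 2*c)
Q(Y(5, (-3)²), -11)*P(-51) = (2*(-3) + 2*(-11))*(√(3/(-51) + 9*(-51))/3) = (-6 - 22)*(√(3*(-1/51) - 459)/3) = -28*√(-1/17 - 459)/3 = -28*√(-7804/17)/3 = -28*2*I*√33167/17/3 = -56*I*√33167/51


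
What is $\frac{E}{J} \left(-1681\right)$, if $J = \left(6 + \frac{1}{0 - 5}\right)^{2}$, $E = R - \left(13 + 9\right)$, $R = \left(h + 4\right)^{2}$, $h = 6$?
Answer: $- \frac{3277950}{841} \approx -3897.7$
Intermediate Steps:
$R = 100$ ($R = \left(6 + 4\right)^{2} = 10^{2} = 100$)
$E = 78$ ($E = 100 - \left(13 + 9\right) = 100 - 22 = 78$)
$J = \frac{841}{25}$ ($J = \left(6 + \frac{1}{-5}\right)^{2} = \left(6 - \frac{1}{5}\right)^{2} = \left(\frac{29}{5}\right)^{2} = \frac{841}{25} \approx 33.64$)
$\frac{E}{J} \left(-1681\right) = \frac{78}{\frac{841}{25}} \left(-1681\right) = 78 \cdot \frac{25}{841} \left(-1681\right) = \frac{1950}{841} \left(-1681\right) = - \frac{3277950}{841}$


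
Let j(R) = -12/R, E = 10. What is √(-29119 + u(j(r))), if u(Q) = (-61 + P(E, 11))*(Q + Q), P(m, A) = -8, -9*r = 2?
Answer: I*√36571 ≈ 191.24*I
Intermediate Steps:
r = -2/9 (r = -⅑*2 = -2/9 ≈ -0.22222)
u(Q) = -138*Q (u(Q) = (-61 - 8)*(Q + Q) = -138*Q)
√(-29119 + u(j(r))) = √(-29119 - (-1656)/(-2/9)) = √(-29119 - (-1656)*(-9)/2) = √(-29119 - 138*54) = √(-29119 - 7452) = √(-36571) = I*√36571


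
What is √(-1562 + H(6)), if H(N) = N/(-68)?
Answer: I*√1805774/34 ≈ 39.523*I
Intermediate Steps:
H(N) = -N/68 (H(N) = N*(-1/68) = -N/68)
√(-1562 + H(6)) = √(-1562 - 1/68*6) = √(-1562 - 3/34) = √(-53111/34) = I*√1805774/34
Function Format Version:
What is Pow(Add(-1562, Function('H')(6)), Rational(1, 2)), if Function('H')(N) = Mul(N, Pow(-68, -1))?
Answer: Mul(Rational(1, 34), I, Pow(1805774, Rational(1, 2))) ≈ Mul(39.523, I)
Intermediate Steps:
Function('H')(N) = Mul(Rational(-1, 68), N) (Function('H')(N) = Mul(N, Rational(-1, 68)) = Mul(Rational(-1, 68), N))
Pow(Add(-1562, Function('H')(6)), Rational(1, 2)) = Pow(Add(-1562, Mul(Rational(-1, 68), 6)), Rational(1, 2)) = Pow(Add(-1562, Rational(-3, 34)), Rational(1, 2)) = Pow(Rational(-53111, 34), Rational(1, 2)) = Mul(Rational(1, 34), I, Pow(1805774, Rational(1, 2)))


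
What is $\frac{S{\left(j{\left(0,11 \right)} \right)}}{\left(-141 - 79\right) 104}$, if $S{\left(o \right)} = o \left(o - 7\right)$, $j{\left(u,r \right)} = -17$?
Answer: $- \frac{51}{2860} \approx -0.017832$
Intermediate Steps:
$S{\left(o \right)} = o \left(-7 + o\right)$
$\frac{S{\left(j{\left(0,11 \right)} \right)}}{\left(-141 - 79\right) 104} = \frac{\left(-17\right) \left(-7 - 17\right)}{\left(-141 - 79\right) 104} = \frac{\left(-17\right) \left(-24\right)}{\left(-220\right) 104} = \frac{408}{-22880} = 408 \left(- \frac{1}{22880}\right) = - \frac{51}{2860}$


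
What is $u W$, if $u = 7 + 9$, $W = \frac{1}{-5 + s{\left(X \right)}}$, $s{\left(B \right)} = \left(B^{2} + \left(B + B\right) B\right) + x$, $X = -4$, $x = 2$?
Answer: $\frac{16}{45} \approx 0.35556$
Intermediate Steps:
$s{\left(B \right)} = 2 + 3 B^{2}$ ($s{\left(B \right)} = \left(B^{2} + \left(B + B\right) B\right) + 2 = \left(B^{2} + 2 B B\right) + 2 = \left(B^{2} + 2 B^{2}\right) + 2 = 3 B^{2} + 2 = 2 + 3 B^{2}$)
$W = \frac{1}{45}$ ($W = \frac{1}{-5 + \left(2 + 3 \left(-4\right)^{2}\right)} = \frac{1}{-5 + \left(2 + 3 \cdot 16\right)} = \frac{1}{-5 + \left(2 + 48\right)} = \frac{1}{-5 + 50} = \frac{1}{45} \approx 0.022222$)
$u = 16$
$u W = 16 \cdot \frac{1}{45} = \frac{16}{45}$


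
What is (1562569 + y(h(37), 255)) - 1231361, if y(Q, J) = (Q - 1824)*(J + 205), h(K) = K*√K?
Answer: -507832 + 17020*√37 ≈ -4.0430e+5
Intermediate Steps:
h(K) = K^(3/2)
y(Q, J) = (-1824 + Q)*(205 + J)
(1562569 + y(h(37), 255)) - 1231361 = (1562569 + (-373920 - 1824*255 + 205*37^(3/2) + 255*37^(3/2))) - 1231361 = (1562569 + (-373920 - 465120 + 205*(37*√37) + 255*(37*√37))) - 1231361 = (1562569 + (-373920 - 465120 + 7585*√37 + 9435*√37)) - 1231361 = (1562569 + (-839040 + 17020*√37)) - 1231361 = (723529 + 17020*√37) - 1231361 = -507832 + 17020*√37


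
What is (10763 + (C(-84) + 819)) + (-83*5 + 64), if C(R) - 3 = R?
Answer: 11150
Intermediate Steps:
C(R) = 3 + R
(10763 + (C(-84) + 819)) + (-83*5 + 64) = (10763 + ((3 - 84) + 819)) + (-83*5 + 64) = (10763 + (-81 + 819)) + (-415 + 64) = (10763 + 738) - 351 = 11501 - 351 = 11150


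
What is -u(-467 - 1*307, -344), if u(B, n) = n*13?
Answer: 4472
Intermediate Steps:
u(B, n) = 13*n
-u(-467 - 1*307, -344) = -13*(-344) = -1*(-4472) = 4472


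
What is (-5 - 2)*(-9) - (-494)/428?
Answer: 13729/214 ≈ 64.154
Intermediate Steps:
(-5 - 2)*(-9) - (-494)/428 = -7*(-9) - (-494)/428 = 63 - 1*(-247/214) = 63 + 247/214 = 13729/214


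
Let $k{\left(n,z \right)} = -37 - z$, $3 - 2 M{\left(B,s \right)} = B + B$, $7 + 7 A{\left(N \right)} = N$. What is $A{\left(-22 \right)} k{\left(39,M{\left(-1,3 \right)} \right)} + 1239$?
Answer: $\frac{19637}{14} \approx 1402.6$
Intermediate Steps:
$A{\left(N \right)} = -1 + \frac{N}{7}$
$M{\left(B,s \right)} = \frac{3}{2} - B$ ($M{\left(B,s \right)} = \frac{3}{2} - \frac{B + B}{2} = \frac{3}{2} - \frac{2 B}{2} = \frac{3}{2} - B$)
$A{\left(-22 \right)} k{\left(39,M{\left(-1,3 \right)} \right)} + 1239 = \left(-1 + \frac{1}{7} \left(-22\right)\right) \left(-37 - \left(\frac{3}{2} - -1\right)\right) + 1239 = \left(-1 - \frac{22}{7}\right) \left(-37 - \left(\frac{3}{2} + 1\right)\right) + 1239 = - \frac{29 \left(-37 - \frac{5}{2}\right)}{7} + 1239 = \left(- \frac{29}{7}\right) \left(- \frac{79}{2}\right) + 1239 = \frac{2291}{14} + 1239 = \frac{19637}{14}$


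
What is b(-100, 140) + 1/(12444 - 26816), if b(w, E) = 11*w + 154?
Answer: -13595913/14372 ≈ -946.00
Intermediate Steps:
b(w, E) = 154 + 11*w
b(-100, 140) + 1/(12444 - 26816) = (154 + 11*(-100)) + 1/(12444 - 26816) = (154 - 1100) + 1/(-14372) = -946 - 1/14372 = -13595913/14372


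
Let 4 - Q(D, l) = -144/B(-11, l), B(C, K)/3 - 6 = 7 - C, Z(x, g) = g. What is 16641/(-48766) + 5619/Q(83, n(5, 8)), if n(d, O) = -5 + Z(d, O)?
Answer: 22826359/24383 ≈ 936.16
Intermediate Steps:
n(d, O) = -5 + O
B(C, K) = 39 - 3*C (B(C, K) = 18 + 3*(7 - C) = 18 + (21 - 3*C) = 39 - 3*C)
Q(D, l) = 6 (Q(D, l) = 4 - (-144)/(39 - 3*(-11)) = 4 - (-144)/(39 + 33) = 4 - (-144)/72 = 4 - 1*(-2) = 4 + 2 = 6)
16641/(-48766) + 5619/Q(83, n(5, 8)) = 16641/(-48766) + 5619/6 = 16641*(-1/48766) + 5619*(1/6) = -16641/48766 + 1873/2 = 22826359/24383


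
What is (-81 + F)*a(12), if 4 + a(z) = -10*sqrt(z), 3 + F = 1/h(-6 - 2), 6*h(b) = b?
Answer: 339 + 1695*sqrt(3) ≈ 3274.8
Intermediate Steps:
h(b) = b/6
F = -15/4 (F = -3 + 1/((-6 - 2)/6) = -3 + 1/((1/6)*(-8)) = -3 + 1/(-4/3) = -3 - 3/4 = -15/4 ≈ -3.7500)
a(z) = -4 - 10*sqrt(z)
(-81 + F)*a(12) = (-81 - 15/4)*(-4 - 20*sqrt(3)) = -339*(-4 - 20*sqrt(3))/4 = 339 + 1695*sqrt(3)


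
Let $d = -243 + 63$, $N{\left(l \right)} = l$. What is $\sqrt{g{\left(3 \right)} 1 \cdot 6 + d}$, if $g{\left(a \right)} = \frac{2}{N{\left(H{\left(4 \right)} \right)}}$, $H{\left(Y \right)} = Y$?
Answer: $i \sqrt{177} \approx 13.304 i$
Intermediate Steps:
$g{\left(a \right)} = \frac{1}{2}$ ($g{\left(a \right)} = \frac{2}{4} = 2 \cdot \frac{1}{4} = \frac{1}{2}$)
$d = -180$
$\sqrt{g{\left(3 \right)} 1 \cdot 6 + d} = \sqrt{\frac{1}{2} \cdot 1 \cdot 6 - 180} = \sqrt{\frac{1}{2} \cdot 6 - 180} = \sqrt{3 - 180} = \sqrt{-177} = i \sqrt{177}$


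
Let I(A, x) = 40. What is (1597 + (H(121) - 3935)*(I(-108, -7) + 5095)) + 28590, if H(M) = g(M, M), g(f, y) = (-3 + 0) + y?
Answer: -19570108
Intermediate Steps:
g(f, y) = -3 + y
H(M) = -3 + M
(1597 + (H(121) - 3935)*(I(-108, -7) + 5095)) + 28590 = (1597 + ((-3 + 121) - 3935)*(40 + 5095)) + 28590 = (1597 + (118 - 3935)*5135) + 28590 = (1597 - 3817*5135) + 28590 = (1597 - 19600295) + 28590 = -19598698 + 28590 = -19570108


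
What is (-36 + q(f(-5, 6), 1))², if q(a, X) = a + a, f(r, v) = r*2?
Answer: 3136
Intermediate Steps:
f(r, v) = 2*r
q(a, X) = 2*a
(-36 + q(f(-5, 6), 1))² = (-36 + 2*(2*(-5)))² = (-36 + 2*(-10))² = (-36 - 20)² = (-56)² = 3136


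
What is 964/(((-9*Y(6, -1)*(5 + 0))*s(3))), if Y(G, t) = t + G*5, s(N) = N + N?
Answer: -482/3915 ≈ -0.12312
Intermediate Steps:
s(N) = 2*N
Y(G, t) = t + 5*G
964/(((-9*Y(6, -1)*(5 + 0))*s(3))) = 964/(((-9*(-1 + 5*6)*(5 + 0))*(2*3))) = 964/((-9*(-1 + 30)*5*6)) = 964/((-261*5*6)) = 964/((-9*145*6)) = 964/((-1305*6)) = 964/(-7830) = 964*(-1/7830) = -482/3915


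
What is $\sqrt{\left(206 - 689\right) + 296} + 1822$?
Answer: $1822 + i \sqrt{187} \approx 1822.0 + 13.675 i$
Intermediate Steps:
$\sqrt{\left(206 - 689\right) + 296} + 1822 = \sqrt{-483 + 296} + 1822 = \sqrt{-187} + 1822 = i \sqrt{187} + 1822 = 1822 + i \sqrt{187}$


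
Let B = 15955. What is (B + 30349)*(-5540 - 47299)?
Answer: -2446657056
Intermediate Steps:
(B + 30349)*(-5540 - 47299) = (15955 + 30349)*(-5540 - 47299) = 46304*(-52839) = -2446657056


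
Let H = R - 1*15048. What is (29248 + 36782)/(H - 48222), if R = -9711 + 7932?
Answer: -22010/21683 ≈ -1.0151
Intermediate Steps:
R = -1779
H = -16827 (H = -1779 - 1*15048 = -1779 - 15048 = -16827)
(29248 + 36782)/(H - 48222) = (29248 + 36782)/(-16827 - 48222) = 66030/(-65049) = 66030*(-1/65049) = -22010/21683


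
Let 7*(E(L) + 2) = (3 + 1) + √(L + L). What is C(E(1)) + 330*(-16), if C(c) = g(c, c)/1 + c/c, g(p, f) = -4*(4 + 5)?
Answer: -5315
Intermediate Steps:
g(p, f) = -36 (g(p, f) = -4*9 = -36)
E(L) = -10/7 + √2*√L/7 (E(L) = -2 + ((3 + 1) + √(L + L))/7 = -2 + (4 + √(2*L))/7 = -2 + (4 + √2*√L)/7 = -2 + (4/7 + √2*√L/7) = -10/7 + √2*√L/7)
C(c) = -35 (C(c) = -36/1 + c/c = -36*1 + 1 = -36 + 1 = -35)
C(E(1)) + 330*(-16) = -35 + 330*(-16) = -35 - 5280 = -5315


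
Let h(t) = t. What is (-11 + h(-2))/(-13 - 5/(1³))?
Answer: 13/18 ≈ 0.72222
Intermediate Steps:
(-11 + h(-2))/(-13 - 5/(1³)) = (-11 - 2)/(-13 - 5/(1³)) = -13/(-13 - 5/1) = -13/(-13 - 5*1) = -13/(-13 - 5) = -13/(-18) = -1/18*(-13) = 13/18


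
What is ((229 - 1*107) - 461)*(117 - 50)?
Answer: -22713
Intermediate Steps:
((229 - 1*107) - 461)*(117 - 50) = ((229 - 107) - 461)*67 = (122 - 461)*67 = -339*67 = -22713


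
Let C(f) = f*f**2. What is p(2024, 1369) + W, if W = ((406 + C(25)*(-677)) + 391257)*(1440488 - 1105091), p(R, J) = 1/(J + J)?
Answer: -9354401081843531/2738 ≈ -3.4165e+12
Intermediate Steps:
C(f) = f**3
p(R, J) = 1/(2*J)
W = -3416508795414 (W = ((406 + 25**3*(-677)) + 391257)*(1440488 - 1105091) = ((406 + 15625*(-677)) + 391257)*335397 = ((406 - 10578125) + 391257)*335397 = (-10577719 + 391257)*335397 = -10186462*335397 = -3416508795414)
p(2024, 1369) + W = (1/2)/1369 - 3416508795414 = (1/2)*(1/1369) - 3416508795414 = 1/2738 - 3416508795414 = -9354401081843531/2738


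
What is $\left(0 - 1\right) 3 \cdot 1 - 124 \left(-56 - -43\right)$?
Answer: $1609$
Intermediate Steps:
$\left(0 - 1\right) 3 \cdot 1 - 124 \left(-56 - -43\right) = \left(0 - 1\right) 3 \cdot 1 - 124 \left(-56 + 43\right) = \left(-1\right) 3 \cdot 1 - -1612 = \left(-3\right) 1 + 1612 = -3 + 1612 = 1609$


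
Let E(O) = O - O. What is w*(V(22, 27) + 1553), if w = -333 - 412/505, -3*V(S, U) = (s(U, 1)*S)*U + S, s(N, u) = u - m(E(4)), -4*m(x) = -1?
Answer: -13991891/30 ≈ -4.6640e+5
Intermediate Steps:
E(O) = 0
m(x) = 1/4 (m(x) = -1/4*(-1) = 1/4)
s(N, u) = -1/4 + u (s(N, u) = u - 1*1/4 = u - 1/4 = -1/4 + u)
V(S, U) = -S/3 - S*U/4 (V(S, U) = -(((-1/4 + 1)*S)*U + S)/3 = -((3*S/4)*U + S)/3 = -(3*S*U/4 + S)/3 = -(S + 3*S*U/4)/3 = -S/3 - S*U/4)
w = -168577/505 (w = -333 - 412*1/505 = -333 - 412/505 = -168577/505 ≈ -333.82)
w*(V(22, 27) + 1553) = -168577*(-1/12*22*(4 + 3*27) + 1553)/505 = -168577*(-1/12*22*(4 + 81) + 1553)/505 = -168577*(-1/12*22*85 + 1553)/505 = -168577*(-935/6 + 1553)/505 = -168577/505*8383/6 = -13991891/30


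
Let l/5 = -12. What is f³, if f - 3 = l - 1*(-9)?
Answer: -110592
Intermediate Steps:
l = -60 (l = 5*(-12) = -60)
f = -48 (f = 3 + (-60 - 1*(-9)) = 3 + (-60 + 9) = 3 - 51 = -48)
f³ = (-48)³ = -110592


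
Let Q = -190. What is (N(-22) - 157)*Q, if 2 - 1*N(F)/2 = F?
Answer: 20710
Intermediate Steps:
N(F) = 4 - 2*F
(N(-22) - 157)*Q = ((4 - 2*(-22)) - 157)*(-190) = ((4 + 44) - 157)*(-190) = (48 - 157)*(-190) = -109*(-190) = 20710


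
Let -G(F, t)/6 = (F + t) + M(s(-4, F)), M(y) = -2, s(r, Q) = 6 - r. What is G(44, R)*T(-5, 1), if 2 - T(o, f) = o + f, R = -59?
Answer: 612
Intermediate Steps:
G(F, t) = 12 - 6*F - 6*t (G(F, t) = -6*((F + t) - 2) = -6*(-2 + F + t) = 12 - 6*F - 6*t)
T(o, f) = 2 - f - o (T(o, f) = 2 - (o + f) = 2 - (f + o) = 2 + (-f - o) = 2 - f - o)
G(44, R)*T(-5, 1) = (12 - 6*44 - 6*(-59))*(2 - 1*1 - 1*(-5)) = (12 - 264 + 354)*(2 - 1 + 5) = 102*6 = 612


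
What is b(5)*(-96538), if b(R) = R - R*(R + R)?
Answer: 4344210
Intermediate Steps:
b(R) = R - 2*R**2 (b(R) = R - R*2*R = R - 2*R**2)
b(5)*(-96538) = (5*(1 - 2*5))*(-96538) = (5*(1 - 10))*(-96538) = (5*(-9))*(-96538) = -45*(-96538) = 4344210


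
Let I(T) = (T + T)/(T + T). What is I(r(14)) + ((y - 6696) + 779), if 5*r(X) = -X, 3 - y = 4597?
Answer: -10510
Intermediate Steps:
y = -4594 (y = 3 - 1*4597 = 3 - 4597 = -4594)
r(X) = -X/5 (r(X) = (-X)/5 = -X/5)
I(T) = 1 (I(T) = (2*T)/((2*T)) = (2*T)*(1/(2*T)) = 1)
I(r(14)) + ((y - 6696) + 779) = 1 + ((-4594 - 6696) + 779) = 1 + (-11290 + 779) = 1 - 10511 = -10510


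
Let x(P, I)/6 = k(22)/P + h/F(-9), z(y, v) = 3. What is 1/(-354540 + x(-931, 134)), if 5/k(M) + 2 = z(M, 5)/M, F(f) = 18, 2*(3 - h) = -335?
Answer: -229026/81185857769 ≈ -2.8210e-6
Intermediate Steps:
h = 341/2 (h = 3 - ½*(-335) = 3 + 335/2 = 341/2 ≈ 170.50)
k(M) = 5/(-2 + 3/M)
x(P, I) = 341/6 - 660/(41*P) (x(P, I) = 6*((-5*22/(-3 + 2*22))/P + (341/2)/18) = 6*((-5*22/(-3 + 44))/P + (341/2)*(1/18)) = 6*((-5*22/41)/P + 341/36) = 6*((-5*22*1/41)/P + 341/36) = 6*(-110/(41*P) + 341/36) = 6*(341/36 - 110/(41*P)) = 341/6 - 660/(41*P))
1/(-354540 + x(-931, 134)) = 1/(-354540 + (11/246)*(-360 + 1271*(-931))/(-931)) = 1/(-354540 + (11/246)*(-1/931)*(-360 - 1183301)) = 1/(-354540 + (11/246)*(-1/931)*(-1183661)) = 1/(-354540 + 13020271/229026) = 1/(-81185857769/229026) = -229026/81185857769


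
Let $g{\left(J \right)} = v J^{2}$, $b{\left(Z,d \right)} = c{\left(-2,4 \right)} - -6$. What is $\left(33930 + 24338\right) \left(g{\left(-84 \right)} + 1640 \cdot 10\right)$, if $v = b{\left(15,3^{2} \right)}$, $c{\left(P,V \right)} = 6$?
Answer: $5889263296$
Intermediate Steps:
$b{\left(Z,d \right)} = 12$ ($b{\left(Z,d \right)} = 6 - -6 = 6 + 6 = 12$)
$v = 12$
$g{\left(J \right)} = 12 J^{2}$
$\left(33930 + 24338\right) \left(g{\left(-84 \right)} + 1640 \cdot 10\right) = \left(33930 + 24338\right) \left(12 \left(-84\right)^{2} + 1640 \cdot 10\right) = 58268 \left(12 \cdot 7056 + 16400\right) = 58268 \left(84672 + 16400\right) = 58268 \cdot 101072 = 5889263296$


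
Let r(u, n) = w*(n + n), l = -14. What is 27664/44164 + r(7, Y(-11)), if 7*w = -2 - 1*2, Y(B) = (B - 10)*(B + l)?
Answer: -6617684/11041 ≈ -599.37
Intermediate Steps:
Y(B) = (-14 + B)*(-10 + B) (Y(B) = (B - 10)*(B - 14) = (-10 + B)*(-14 + B) = (-14 + B)*(-10 + B))
w = -4/7 (w = (-2 - 1*2)/7 = (-2 - 2)/7 = (1/7)*(-4) = -4/7 ≈ -0.57143)
r(u, n) = -8*n/7 (r(u, n) = -4*(n + n)/7 = -8*n/7)
27664/44164 + r(7, Y(-11)) = 27664/44164 - 8*(140 + (-11)**2 - 24*(-11))/7 = 27664*(1/44164) - 8*(140 + 121 + 264)/7 = 6916/11041 - 8/7*525 = 6916/11041 - 600 = -6617684/11041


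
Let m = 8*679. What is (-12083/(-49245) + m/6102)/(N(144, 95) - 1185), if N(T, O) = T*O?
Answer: 56871551/625776651675 ≈ 9.0881e-5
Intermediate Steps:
m = 5432
N(T, O) = O*T
(-12083/(-49245) + m/6102)/(N(144, 95) - 1185) = (-12083/(-49245) + 5432/6102)/(95*144 - 1185) = (-12083*(-1/49245) + 5432*(1/6102))/(13680 - 1185) = (12083/49245 + 2716/3051)/12495 = (56871551/50082165)*(1/12495) = 56871551/625776651675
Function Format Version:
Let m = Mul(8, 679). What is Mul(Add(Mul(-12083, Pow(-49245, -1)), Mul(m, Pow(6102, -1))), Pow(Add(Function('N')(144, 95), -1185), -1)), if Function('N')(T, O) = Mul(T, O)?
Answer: Rational(56871551, 625776651675) ≈ 9.0881e-5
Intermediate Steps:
m = 5432
Function('N')(T, O) = Mul(O, T)
Mul(Add(Mul(-12083, Pow(-49245, -1)), Mul(m, Pow(6102, -1))), Pow(Add(Function('N')(144, 95), -1185), -1)) = Mul(Add(Mul(-12083, Pow(-49245, -1)), Mul(5432, Pow(6102, -1))), Pow(Add(Mul(95, 144), -1185), -1)) = Mul(Add(Mul(-12083, Rational(-1, 49245)), Mul(5432, Rational(1, 6102))), Pow(Add(13680, -1185), -1)) = Mul(Add(Rational(12083, 49245), Rational(2716, 3051)), Pow(12495, -1)) = Mul(Rational(56871551, 50082165), Rational(1, 12495)) = Rational(56871551, 625776651675)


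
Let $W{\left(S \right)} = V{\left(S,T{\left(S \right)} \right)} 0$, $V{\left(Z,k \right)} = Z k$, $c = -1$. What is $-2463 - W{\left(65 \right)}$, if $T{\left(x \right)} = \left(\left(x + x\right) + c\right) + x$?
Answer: $-2463$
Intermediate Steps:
$T{\left(x \right)} = -1 + 3 x$ ($T{\left(x \right)} = \left(\left(x + x\right) - 1\right) + x = \left(2 x - 1\right) + x = \left(-1 + 2 x\right) + x = -1 + 3 x$)
$W{\left(S \right)} = 0$ ($W{\left(S \right)} = S \left(-1 + 3 S\right) 0 = 0$)
$-2463 - W{\left(65 \right)} = -2463 - 0 = -2463 + 0 = -2463$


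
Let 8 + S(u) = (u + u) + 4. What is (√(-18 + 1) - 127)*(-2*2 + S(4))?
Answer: 0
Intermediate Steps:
S(u) = -4 + 2*u (S(u) = -8 + ((u + u) + 4) = -8 + (2*u + 4) = -8 + (4 + 2*u) = -4 + 2*u)
(√(-18 + 1) - 127)*(-2*2 + S(4)) = (√(-18 + 1) - 127)*(-2*2 + (-4 + 2*4)) = (√(-17) - 127)*(-4 + (-4 + 8)) = (I*√17 - 127)*(-4 + 4) = (-127 + I*√17)*0 = 0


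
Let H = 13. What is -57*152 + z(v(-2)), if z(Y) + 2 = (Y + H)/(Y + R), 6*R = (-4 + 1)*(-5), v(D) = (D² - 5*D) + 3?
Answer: -112638/13 ≈ -8664.5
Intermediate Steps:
v(D) = 3 + D² - 5*D
R = 5/2 (R = ((-4 + 1)*(-5))/6 = (-3*(-5))/6 = (⅙)*15 = 5/2 ≈ 2.5000)
z(Y) = -2 + (13 + Y)/(5/2 + Y) (z(Y) = -2 + (Y + 13)/(Y + 5/2) = -2 + (13 + Y)/(5/2 + Y))
-57*152 + z(v(-2)) = -57*152 + 2*(8 - (3 + (-2)² - 5*(-2)))/(5 + 2*(3 + (-2)² - 5*(-2))) = -8664 + 2*(8 - (3 + 4 + 10))/(5 + 2*(3 + 4 + 10)) = -8664 + 2*(8 - 1*17)/(5 + 2*17) = -8664 + 2*(8 - 17)/(5 + 34) = -8664 + 2*(-9)/39 = -8664 + 2*(1/39)*(-9) = -8664 - 6/13 = -112638/13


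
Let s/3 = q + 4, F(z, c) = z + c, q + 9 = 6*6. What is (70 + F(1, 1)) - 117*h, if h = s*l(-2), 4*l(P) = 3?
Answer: -32355/4 ≈ -8088.8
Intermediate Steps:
q = 27 (q = -9 + 6*6 = -9 + 36 = 27)
l(P) = ¾ (l(P) = (¼)*3 = ¾)
F(z, c) = c + z
s = 93 (s = 3*(27 + 4) = 3*31 = 93)
h = 279/4 (h = 93*(¾) = 279/4 ≈ 69.750)
(70 + F(1, 1)) - 117*h = (70 + (1 + 1)) - 117*279/4 = (70 + 2) - 32643/4 = 72 - 32643/4 = -32355/4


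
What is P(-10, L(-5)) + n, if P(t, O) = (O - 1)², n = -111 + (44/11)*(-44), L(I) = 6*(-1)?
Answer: -238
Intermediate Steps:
L(I) = -6
n = -287 (n = -111 + (44*(1/11))*(-44) = -111 + 4*(-44) = -111 - 176 = -287)
P(t, O) = (-1 + O)²
P(-10, L(-5)) + n = (-1 - 6)² - 287 = (-7)² - 287 = 49 - 287 = -238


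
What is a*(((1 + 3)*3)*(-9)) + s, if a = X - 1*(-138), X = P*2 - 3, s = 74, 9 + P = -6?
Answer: -11266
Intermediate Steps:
P = -15 (P = -9 - 6 = -15)
X = -33 (X = -15*2 - 3 = -30 - 3 = -33)
a = 105 (a = -33 - 1*(-138) = -33 + 138 = 105)
a*(((1 + 3)*3)*(-9)) + s = 105*(((1 + 3)*3)*(-9)) + 74 = 105*((4*3)*(-9)) + 74 = 105*(12*(-9)) + 74 = 105*(-108) + 74 = -11340 + 74 = -11266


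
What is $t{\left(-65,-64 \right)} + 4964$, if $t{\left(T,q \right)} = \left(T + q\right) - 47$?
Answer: $4788$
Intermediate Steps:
$t{\left(T,q \right)} = -47 + T + q$
$t{\left(-65,-64 \right)} + 4964 = \left(-47 - 65 - 64\right) + 4964 = -176 + 4964 = 4788$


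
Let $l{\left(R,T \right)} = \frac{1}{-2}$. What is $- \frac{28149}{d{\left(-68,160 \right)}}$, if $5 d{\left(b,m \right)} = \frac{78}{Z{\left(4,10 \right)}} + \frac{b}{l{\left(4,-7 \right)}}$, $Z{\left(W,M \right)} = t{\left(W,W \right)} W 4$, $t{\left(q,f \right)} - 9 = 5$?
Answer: $- \frac{15763440}{15271} \approx -1032.2$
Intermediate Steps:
$t{\left(q,f \right)} = 14$ ($t{\left(q,f \right)} = 9 + 5 = 14$)
$l{\left(R,T \right)} = - \frac{1}{2}$
$Z{\left(W,M \right)} = 56 W$ ($Z{\left(W,M \right)} = 14 W 4 = 56 W$)
$d{\left(b,m \right)} = \frac{39}{560} - \frac{2 b}{5}$ ($d{\left(b,m \right)} = \frac{\frac{78}{56 \cdot 4} + \frac{b}{- \frac{1}{2}}}{5} = \frac{\frac{78}{224} + b \left(-2\right)}{5} = \frac{78 \cdot \frac{1}{224} - 2 b}{5} = \frac{\frac{39}{112} - 2 b}{5} = \frac{39}{560} - \frac{2 b}{5}$)
$- \frac{28149}{d{\left(-68,160 \right)}} = - \frac{28149}{\frac{39}{560} - - \frac{136}{5}} = - \frac{28149}{\frac{39}{560} + \frac{136}{5}} = - \frac{28149}{\frac{15271}{560}} = \left(-28149\right) \frac{560}{15271} = - \frac{15763440}{15271}$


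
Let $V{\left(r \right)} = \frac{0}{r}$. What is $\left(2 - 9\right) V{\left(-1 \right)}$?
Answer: $0$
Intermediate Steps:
$V{\left(r \right)} = 0$
$\left(2 - 9\right) V{\left(-1 \right)} = \left(2 - 9\right) 0 = \left(-7\right) 0 = 0$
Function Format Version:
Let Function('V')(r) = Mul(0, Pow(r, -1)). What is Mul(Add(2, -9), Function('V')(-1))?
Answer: 0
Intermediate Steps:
Function('V')(r) = 0
Mul(Add(2, -9), Function('V')(-1)) = Mul(Add(2, -9), 0) = Mul(-7, 0) = 0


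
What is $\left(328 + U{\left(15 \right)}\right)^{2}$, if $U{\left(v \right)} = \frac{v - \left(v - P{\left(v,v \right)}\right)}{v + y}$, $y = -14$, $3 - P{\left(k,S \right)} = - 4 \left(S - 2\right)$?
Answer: $146689$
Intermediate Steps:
$P{\left(k,S \right)} = -5 + 4 S$ ($P{\left(k,S \right)} = 3 - - 4 \left(S - 2\right) = 3 - - 4 \left(-2 + S\right) = 3 - \left(8 - 4 S\right) = 3 + \left(-8 + 4 S\right) = -5 + 4 S$)
$U{\left(v \right)} = \frac{-5 + 4 v}{-14 + v}$ ($U{\left(v \right)} = \frac{v + \left(\left(-5 + 4 v\right) - v\right)}{v - 14} = \frac{v + \left(-5 + 3 v\right)}{-14 + v} = \frac{-5 + 4 v}{-14 + v}$)
$\left(328 + U{\left(15 \right)}\right)^{2} = \left(328 + \frac{-5 + 4 \cdot 15}{-14 + 15}\right)^{2} = \left(328 + \frac{-5 + 60}{1}\right)^{2} = \left(328 + 1 \cdot 55\right)^{2} = \left(328 + 55\right)^{2} = 383^{2} = 146689$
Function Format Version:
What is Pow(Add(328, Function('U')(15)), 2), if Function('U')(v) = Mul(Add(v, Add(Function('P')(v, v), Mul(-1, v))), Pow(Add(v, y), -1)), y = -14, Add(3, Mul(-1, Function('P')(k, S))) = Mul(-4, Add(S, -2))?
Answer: 146689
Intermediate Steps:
Function('P')(k, S) = Add(-5, Mul(4, S)) (Function('P')(k, S) = Add(3, Mul(-1, Mul(-4, Add(S, -2)))) = Add(3, Mul(-1, Mul(-4, Add(-2, S)))) = Add(3, Mul(-1, Add(8, Mul(-4, S)))) = Add(3, Add(-8, Mul(4, S))) = Add(-5, Mul(4, S)))
Function('U')(v) = Mul(Pow(Add(-14, v), -1), Add(-5, Mul(4, v))) (Function('U')(v) = Mul(Add(v, Add(Add(-5, Mul(4, v)), Mul(-1, v))), Pow(Add(v, -14), -1)) = Mul(Add(v, Add(-5, Mul(3, v))), Pow(Add(-14, v), -1)) = Mul(Add(-5, Mul(4, v)), Pow(Add(-14, v), -1)) = Mul(Pow(Add(-14, v), -1), Add(-5, Mul(4, v))))
Pow(Add(328, Function('U')(15)), 2) = Pow(Add(328, Mul(Pow(Add(-14, 15), -1), Add(-5, Mul(4, 15)))), 2) = Pow(Add(328, Mul(Pow(1, -1), Add(-5, 60))), 2) = Pow(Add(328, Mul(1, 55)), 2) = Pow(Add(328, 55), 2) = Pow(383, 2) = 146689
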